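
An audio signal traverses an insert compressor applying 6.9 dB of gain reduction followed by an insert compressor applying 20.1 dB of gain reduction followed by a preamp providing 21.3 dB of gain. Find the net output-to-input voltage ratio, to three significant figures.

0.519

Net gain = (−6.9) + (−20.1) + 21.3 = -5.7 dB.
Voltage ratio = 10^(-5.7/20) = 0.519.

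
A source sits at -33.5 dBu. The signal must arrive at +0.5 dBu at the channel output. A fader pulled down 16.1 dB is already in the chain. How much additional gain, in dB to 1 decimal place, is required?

50.1 dB

The required make-up gain is the shortfall in the dB sum.
G = +0.5 − (-33.5) + 16.1 = 50.1 dB.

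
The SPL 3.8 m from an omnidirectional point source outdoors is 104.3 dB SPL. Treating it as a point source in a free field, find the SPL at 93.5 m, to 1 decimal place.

Free-field point source: level drops by 20·log₁₀ of the distance ratio.
ΔL = −20·log₁₀(93.5/3.8) = -27.82 dB, so L₂ = 104.3 + (-27.82) = 76.5 dB SPL.

76.5 dB SPL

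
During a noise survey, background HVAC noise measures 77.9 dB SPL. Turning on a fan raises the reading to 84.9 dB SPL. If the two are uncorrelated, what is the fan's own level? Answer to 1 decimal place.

83.9 dB SPL

Remove the background by subtracting linear intensities:
L_src = 10·log₁₀(10^(84.9/10) − 10^(77.9/10)) = 10·log₁₀(247400000) = 83.9 dB SPL.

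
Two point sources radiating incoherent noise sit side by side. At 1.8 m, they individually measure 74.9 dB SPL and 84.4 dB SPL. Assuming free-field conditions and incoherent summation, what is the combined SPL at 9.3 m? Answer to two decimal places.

70.60 dB SPL

Combined at 1.8 m: 10·log₁₀(10^(74.9/10)+10^(84.4/10)) = 84.862 dB SPL.
Then apply −20·log₁₀(9.3/1.8) = -14.264 dB → 70.60 dB SPL.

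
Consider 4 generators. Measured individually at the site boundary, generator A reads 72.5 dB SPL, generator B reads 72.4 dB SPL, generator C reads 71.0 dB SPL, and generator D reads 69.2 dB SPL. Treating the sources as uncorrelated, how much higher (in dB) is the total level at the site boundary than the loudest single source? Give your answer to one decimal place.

5.0 dB

Add the sources as powers (linear), then convert back to dB:
L_total = 10·log₁₀(10^(72.5/10) + 10^(72.4/10) + 10^(71.0/10) + 10^(69.2/10)) = 77.49 dB SPL.
Excess over the loudest (72.5 dB): 77.49 − 72.5 = 5.0 dB.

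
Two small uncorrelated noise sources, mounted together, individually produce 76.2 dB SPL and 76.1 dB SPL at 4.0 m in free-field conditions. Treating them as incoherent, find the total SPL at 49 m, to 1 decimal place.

Combined at 4.0 m: 10·log₁₀(10^(76.2/10)+10^(76.1/10)) = 79.16 dB SPL.
Then apply −20·log₁₀(49/4.0) = -21.76 dB → 57.4 dB SPL.

57.4 dB SPL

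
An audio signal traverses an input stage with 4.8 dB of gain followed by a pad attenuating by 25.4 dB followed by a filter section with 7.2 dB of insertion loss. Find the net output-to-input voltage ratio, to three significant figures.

0.0407

Net gain = 4.8 + (−25.4) + (−7.2) = -27.8 dB.
Voltage ratio = 10^(-27.8/20) = 0.0407.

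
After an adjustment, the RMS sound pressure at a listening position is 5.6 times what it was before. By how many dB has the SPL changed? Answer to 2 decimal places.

14.96 dB

SPL change from a pressure ratio uses the 20·log₁₀ form:
20·log₁₀(5.6) = 14.96 dB.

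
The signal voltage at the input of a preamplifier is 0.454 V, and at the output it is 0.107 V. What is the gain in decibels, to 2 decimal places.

Voltage is an amplitude quantity, so gain = 20·log₁₀(V_out/V_in).
20·log₁₀(0.107/0.454) = 20·log₁₀(0.2357) = -12.55 dB.

-12.55 dB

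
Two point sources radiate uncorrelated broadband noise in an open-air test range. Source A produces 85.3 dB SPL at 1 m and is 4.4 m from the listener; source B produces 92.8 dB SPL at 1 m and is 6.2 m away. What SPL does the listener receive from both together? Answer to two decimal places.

78.27 dB SPL

At the listener: L_A = 85.3 − 20·log₁₀(4.4) = 72.431 dB; L_B = 92.8 − 20·log₁₀(6.2) = 76.952 dB.
Combined: 10·log₁₀(10^(72.431/10)+10^(76.952/10)) = 78.27 dB SPL.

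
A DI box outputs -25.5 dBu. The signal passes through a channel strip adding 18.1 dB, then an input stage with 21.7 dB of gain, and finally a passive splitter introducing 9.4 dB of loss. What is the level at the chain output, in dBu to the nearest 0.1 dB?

In dB, series stages simply add:
-25.5 + 18.1 + 21.7 − 9.4 = +4.9 dBu.

+4.9 dBu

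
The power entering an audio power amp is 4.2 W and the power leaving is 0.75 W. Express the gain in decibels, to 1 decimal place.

-7.5 dB

For a power ratio, dB = 10·log₁₀(P₂/P₁).
10·log₁₀(0.75/4.2) = 10·log₁₀(0.1786) = -7.5 dB.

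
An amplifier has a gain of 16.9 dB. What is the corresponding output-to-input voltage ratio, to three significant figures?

7.00

Voltage ratio = 10^(dB/20).
10^(16.9/20) = 10^(0.8450) = 7.00.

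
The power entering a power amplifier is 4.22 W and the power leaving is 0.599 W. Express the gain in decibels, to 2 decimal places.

-8.48 dB

Power is a power quantity, so gain = 10·log₁₀(P_out/P_in).
10·log₁₀(0.599/4.22) = 10·log₁₀(0.1419) = -8.48 dB.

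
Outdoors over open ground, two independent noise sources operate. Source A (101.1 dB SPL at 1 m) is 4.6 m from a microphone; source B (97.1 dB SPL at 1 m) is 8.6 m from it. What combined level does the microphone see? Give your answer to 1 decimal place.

At the listener: L_A = 101.1 − 20·log₁₀(4.6) = 87.84 dB; L_B = 97.1 − 20·log₁₀(8.6) = 78.41 dB.
Combined: 10·log₁₀(10^(87.84/10)+10^(78.41/10)) = 88.3 dB SPL.

88.3 dB SPL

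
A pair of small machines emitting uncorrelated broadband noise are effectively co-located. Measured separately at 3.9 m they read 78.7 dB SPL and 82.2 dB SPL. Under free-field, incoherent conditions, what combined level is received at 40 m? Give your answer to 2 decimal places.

Combined at 3.9 m: 10·log₁₀(10^(78.7/10)+10^(82.2/10)) = 83.804 dB SPL.
Then apply −20·log₁₀(40/3.9) = -20.220 dB → 63.58 dB SPL.

63.58 dB SPL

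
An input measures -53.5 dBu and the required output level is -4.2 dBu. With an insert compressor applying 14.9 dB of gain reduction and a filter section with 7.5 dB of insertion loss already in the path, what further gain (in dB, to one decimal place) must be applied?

The required make-up gain is the shortfall in the dB sum.
G = -4.2 − (-53.5) + 14.9 + 7.5 = 71.7 dB.

71.7 dB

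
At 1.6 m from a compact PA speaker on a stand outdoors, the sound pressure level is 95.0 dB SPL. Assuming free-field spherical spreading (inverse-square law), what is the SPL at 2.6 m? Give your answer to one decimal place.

Free-field point source: level drops by 20·log₁₀ of the distance ratio.
ΔL = −20·log₁₀(2.6/1.6) = -4.22 dB, so L₂ = 95.0 + (-4.22) = 90.8 dB SPL.

90.8 dB SPL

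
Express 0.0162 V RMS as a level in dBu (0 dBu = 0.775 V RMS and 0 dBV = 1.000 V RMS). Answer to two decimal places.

-33.60 dBu

dBu = 20·log₁₀(V / 0.775 V).
20·log₁₀(0.0162/0.775) = -33.60 dBu.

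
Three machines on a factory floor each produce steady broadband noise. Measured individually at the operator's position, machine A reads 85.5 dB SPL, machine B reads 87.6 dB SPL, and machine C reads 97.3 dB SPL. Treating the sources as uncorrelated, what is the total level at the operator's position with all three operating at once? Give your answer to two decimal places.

97.99 dB SPL

Incoherent sources sum as intensities:
L_total = 10·log₁₀(10^(85.5/10) + 10^(87.6/10) + 10^(97.3/10)) = 10·log₁₀(6301000000) = 97.99 dB SPL.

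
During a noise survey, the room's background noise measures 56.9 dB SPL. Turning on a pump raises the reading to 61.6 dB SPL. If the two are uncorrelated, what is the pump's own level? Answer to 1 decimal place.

Remove the background by subtracting linear intensities:
L_src = 10·log₁₀(10^(61.6/10) − 10^(56.9/10)) = 10·log₁₀(955700) = 59.8 dB SPL.

59.8 dB SPL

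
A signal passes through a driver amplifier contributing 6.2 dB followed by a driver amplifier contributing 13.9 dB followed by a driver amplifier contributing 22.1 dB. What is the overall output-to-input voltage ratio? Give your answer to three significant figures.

Net gain = 6.2 + 13.9 + 22.1 = 42.2 dB.
Voltage ratio = 10^(42.2/20) = 129.

129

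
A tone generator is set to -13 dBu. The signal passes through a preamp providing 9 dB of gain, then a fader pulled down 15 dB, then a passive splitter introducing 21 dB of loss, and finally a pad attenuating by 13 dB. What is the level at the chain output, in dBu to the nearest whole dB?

-53 dBu

Gain stages sum in dB:
-13 + 9 − 15 − 21 − 13 = -53 dBu.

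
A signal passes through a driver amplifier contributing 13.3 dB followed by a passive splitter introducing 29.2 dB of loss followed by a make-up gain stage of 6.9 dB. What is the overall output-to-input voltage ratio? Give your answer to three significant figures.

0.355

Net gain = 13.3 + (−29.2) + 6.9 = -9.0 dB.
Voltage ratio = 10^(-9.0/20) = 0.355.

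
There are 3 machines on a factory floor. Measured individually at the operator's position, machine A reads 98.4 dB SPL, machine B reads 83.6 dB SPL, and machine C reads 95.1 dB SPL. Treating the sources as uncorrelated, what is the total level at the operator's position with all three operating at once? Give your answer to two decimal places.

Add the sources as powers (linear), then convert back to dB:
L_total = 10·log₁₀(10^(98.4/10) + 10^(83.6/10) + 10^(95.1/10)) = 10·log₁₀(10383000000) = 100.16 dB SPL.

100.16 dB SPL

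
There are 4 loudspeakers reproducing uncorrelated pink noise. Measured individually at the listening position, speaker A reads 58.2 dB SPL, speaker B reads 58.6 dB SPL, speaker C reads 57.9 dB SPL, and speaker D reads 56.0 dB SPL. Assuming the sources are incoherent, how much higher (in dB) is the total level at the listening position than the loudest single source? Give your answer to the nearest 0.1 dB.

5.2 dB

Uncorrelated sources add in intensity (power), not in dB.
L_total = 10·log₁₀(10^(58.2/10) + 10^(58.6/10) + 10^(57.9/10) + 10^(56.0/10)) = 63.80 dB SPL.
Excess over the loudest (58.6 dB): 63.80 − 58.6 = 5.2 dB.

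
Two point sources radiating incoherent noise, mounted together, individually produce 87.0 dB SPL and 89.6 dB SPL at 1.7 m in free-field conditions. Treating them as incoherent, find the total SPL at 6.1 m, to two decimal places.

Combined at 1.7 m: 10·log₁₀(10^(87.0/10)+10^(89.6/10)) = 91.502 dB SPL.
Then apply −20·log₁₀(6.1/1.7) = -11.098 dB → 80.40 dB SPL.

80.40 dB SPL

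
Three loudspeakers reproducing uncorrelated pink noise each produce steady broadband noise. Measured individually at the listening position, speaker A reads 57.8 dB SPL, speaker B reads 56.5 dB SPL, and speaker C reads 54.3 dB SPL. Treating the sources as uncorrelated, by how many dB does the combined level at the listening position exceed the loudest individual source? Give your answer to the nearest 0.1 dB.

3.4 dB

Uncorrelated sources add in intensity (power), not in dB.
L_total = 10·log₁₀(10^(57.8/10) + 10^(56.5/10) + 10^(54.3/10)) = 61.20 dB SPL.
Excess over the loudest (57.8 dB): 61.20 − 57.8 = 3.4 dB.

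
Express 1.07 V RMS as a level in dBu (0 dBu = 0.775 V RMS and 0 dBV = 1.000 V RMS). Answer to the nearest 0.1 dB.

+2.8 dBu

dBu = 20·log₁₀(V / 0.775 V).
20·log₁₀(1.07/0.775) = +2.8 dBu.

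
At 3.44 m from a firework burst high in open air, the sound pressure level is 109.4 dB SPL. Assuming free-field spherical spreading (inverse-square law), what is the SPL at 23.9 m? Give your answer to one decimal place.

Free-field point source: level drops by 20·log₁₀ of the distance ratio.
ΔL = −20·log₁₀(23.9/3.44) = -16.84 dB, so L₂ = 109.4 + (-16.84) = 92.6 dB SPL.

92.6 dB SPL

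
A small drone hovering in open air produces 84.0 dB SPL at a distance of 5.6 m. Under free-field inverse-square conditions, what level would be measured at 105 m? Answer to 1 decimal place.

For a point source in a free field, ΔL = −20·log₁₀(d₂/d₁).
ΔL = −20·log₁₀(105/5.6) = -25.46 dB, so L₂ = 84.0 + (-25.46) = 58.5 dB SPL.

58.5 dB SPL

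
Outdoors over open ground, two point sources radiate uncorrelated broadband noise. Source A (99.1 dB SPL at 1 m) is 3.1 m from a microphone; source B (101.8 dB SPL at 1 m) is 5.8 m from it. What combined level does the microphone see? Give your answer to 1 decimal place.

91.1 dB SPL

At the listener: L_A = 99.1 − 20·log₁₀(3.1) = 89.27 dB; L_B = 101.8 − 20·log₁₀(5.8) = 86.53 dB.
Combined: 10·log₁₀(10^(89.27/10)+10^(86.53/10)) = 91.1 dB SPL.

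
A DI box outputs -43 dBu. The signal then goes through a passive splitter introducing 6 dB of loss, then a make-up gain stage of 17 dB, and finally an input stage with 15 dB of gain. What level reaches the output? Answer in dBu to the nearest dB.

-17 dBu

In dB, series stages simply add:
-43 − 6 + 17 + 15 = -17 dBu.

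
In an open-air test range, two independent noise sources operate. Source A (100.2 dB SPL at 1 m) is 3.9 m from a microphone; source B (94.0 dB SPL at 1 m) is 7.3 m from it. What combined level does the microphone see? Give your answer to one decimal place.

88.7 dB SPL

At the listener: L_A = 100.2 − 20·log₁₀(3.9) = 88.38 dB; L_B = 94.0 − 20·log₁₀(7.3) = 76.73 dB.
Combined: 10·log₁₀(10^(88.38/10)+10^(76.73/10)) = 88.7 dB SPL.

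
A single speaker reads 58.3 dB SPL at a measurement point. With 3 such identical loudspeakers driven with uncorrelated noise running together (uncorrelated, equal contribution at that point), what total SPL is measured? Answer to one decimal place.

3 equal incoherent sources raise the level by 10·log₁₀(3) = 4.77 dB.
L_total = 58.3 + 4.77 = 63.1 dB SPL.

63.1 dB SPL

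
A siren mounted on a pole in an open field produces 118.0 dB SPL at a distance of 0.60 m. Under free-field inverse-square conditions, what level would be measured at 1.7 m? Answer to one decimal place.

Free-field point source: level drops by 20·log₁₀ of the distance ratio.
ΔL = −20·log₁₀(1.7/0.60) = -9.05 dB, so L₂ = 118.0 + (-9.05) = 109.0 dB SPL.

109.0 dB SPL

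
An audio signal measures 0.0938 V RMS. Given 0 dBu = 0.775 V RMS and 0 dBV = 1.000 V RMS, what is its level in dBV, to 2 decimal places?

-20.56 dBV

dBV = 20·log₁₀(V / 1.000 V).
20·log₁₀(0.0938/1.000) = -20.56 dBV.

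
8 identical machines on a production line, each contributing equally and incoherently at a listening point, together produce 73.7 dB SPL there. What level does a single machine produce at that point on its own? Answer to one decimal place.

64.7 dB SPL

8 equal incoherent sources add 10·log₁₀(8) = 9.03 dB over one source.
L_one = 73.7 − 9.03 = 64.7 dB SPL.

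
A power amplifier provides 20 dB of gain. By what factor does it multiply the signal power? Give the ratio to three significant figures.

Power ratio = 10^(dB/10).
10^(20/10) = 10^(2.000) = 100.

100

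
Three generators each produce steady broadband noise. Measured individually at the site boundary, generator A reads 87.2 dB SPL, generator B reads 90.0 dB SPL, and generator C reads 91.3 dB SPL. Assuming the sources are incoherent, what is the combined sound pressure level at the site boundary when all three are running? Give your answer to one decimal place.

Uncorrelated sources add in intensity (power), not in dB.
L_total = 10·log₁₀(10^(87.2/10) + 10^(90.0/10) + 10^(91.3/10)) = 10·log₁₀(2874000000) = 94.6 dB SPL.

94.6 dB SPL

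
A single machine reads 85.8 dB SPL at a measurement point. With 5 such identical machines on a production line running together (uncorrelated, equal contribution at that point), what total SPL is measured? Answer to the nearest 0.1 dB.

92.8 dB SPL

5 equal incoherent sources raise the level by 10·log₁₀(5) = 6.99 dB.
L_total = 85.8 + 6.99 = 92.8 dB SPL.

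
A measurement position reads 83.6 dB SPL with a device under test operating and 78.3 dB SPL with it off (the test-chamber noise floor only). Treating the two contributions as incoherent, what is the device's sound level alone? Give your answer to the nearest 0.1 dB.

82.1 dB SPL

Remove the background by subtracting linear intensities:
L_src = 10·log₁₀(10^(83.6/10) − 10^(78.3/10)) = 10·log₁₀(161500000) = 82.1 dB SPL.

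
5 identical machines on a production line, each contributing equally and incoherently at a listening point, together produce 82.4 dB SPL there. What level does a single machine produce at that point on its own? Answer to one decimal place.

75.4 dB SPL

5 equal incoherent sources add 10·log₁₀(5) = 6.99 dB over one source.
L_one = 82.4 − 6.99 = 75.4 dB SPL.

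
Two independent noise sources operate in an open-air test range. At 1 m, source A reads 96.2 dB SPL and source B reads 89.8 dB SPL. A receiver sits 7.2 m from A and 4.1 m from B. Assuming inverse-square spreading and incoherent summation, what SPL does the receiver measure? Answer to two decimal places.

At the listener: L_A = 96.2 − 20·log₁₀(7.2) = 79.053 dB; L_B = 89.8 − 20·log₁₀(4.1) = 77.544 dB.
Combined: 10·log₁₀(10^(79.053/10)+10^(77.544/10)) = 81.37 dB SPL.

81.37 dB SPL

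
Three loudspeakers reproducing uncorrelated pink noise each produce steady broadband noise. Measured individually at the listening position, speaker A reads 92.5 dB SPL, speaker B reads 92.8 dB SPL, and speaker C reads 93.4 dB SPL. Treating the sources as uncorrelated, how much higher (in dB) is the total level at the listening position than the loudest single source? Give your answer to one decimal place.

Incoherent sources sum as intensities:
L_total = 10·log₁₀(10^(92.5/10) + 10^(92.8/10) + 10^(93.4/10)) = 97.69 dB SPL.
Excess over the loudest (93.4 dB): 97.69 − 93.4 = 4.3 dB.

4.3 dB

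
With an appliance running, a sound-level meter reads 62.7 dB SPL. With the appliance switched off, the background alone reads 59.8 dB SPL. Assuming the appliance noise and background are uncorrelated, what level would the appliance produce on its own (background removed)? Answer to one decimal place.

59.6 dB SPL

Subtract intensities: L_src = 10·log₁₀(10^(L_total/10) − 10^(L_bg/10)).
L_src = 10·log₁₀(10^(62.7/10) − 10^(59.8/10)) = 10·log₁₀(907100) = 59.6 dB SPL.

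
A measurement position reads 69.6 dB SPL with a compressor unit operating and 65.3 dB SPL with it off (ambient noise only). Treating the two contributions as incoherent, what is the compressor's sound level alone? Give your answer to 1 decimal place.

67.6 dB SPL

Remove the background by subtracting linear intensities:
L_src = 10·log₁₀(10^(69.6/10) − 10^(65.3/10)) = 10·log₁₀(5732000) = 67.6 dB SPL.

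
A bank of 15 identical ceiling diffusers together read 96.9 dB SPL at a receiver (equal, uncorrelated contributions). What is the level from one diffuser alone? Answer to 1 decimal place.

15 equal incoherent sources add 10·log₁₀(15) = 11.76 dB over one source.
L_one = 96.9 − 11.76 = 85.1 dB SPL.

85.1 dB SPL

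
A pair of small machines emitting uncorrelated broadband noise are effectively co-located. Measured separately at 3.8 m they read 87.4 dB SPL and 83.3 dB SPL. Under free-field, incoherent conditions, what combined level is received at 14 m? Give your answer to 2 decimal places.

77.50 dB SPL

Combined at 3.8 m: 10·log₁₀(10^(87.4/10)+10^(83.3/10)) = 88.827 dB SPL.
Then apply −20·log₁₀(14/3.8) = -11.327 dB → 77.50 dB SPL.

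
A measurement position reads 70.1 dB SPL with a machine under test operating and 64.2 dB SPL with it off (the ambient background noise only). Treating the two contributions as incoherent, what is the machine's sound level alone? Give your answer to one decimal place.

68.8 dB SPL

Subtract intensities: L_src = 10·log₁₀(10^(L_total/10) − 10^(L_bg/10)).
L_src = 10·log₁₀(10^(70.1/10) − 10^(64.2/10)) = 10·log₁₀(7603000) = 68.8 dB SPL.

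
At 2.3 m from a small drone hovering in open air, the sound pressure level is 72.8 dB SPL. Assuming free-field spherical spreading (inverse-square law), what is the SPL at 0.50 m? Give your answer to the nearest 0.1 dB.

Inverse-square spreading gives ΔL = −20·log₁₀(d₂/d₁).
ΔL = −20·log₁₀(0.50/2.3) = 13.26 dB, so L₂ = 72.8 + (13.26) = 86.1 dB SPL.

86.1 dB SPL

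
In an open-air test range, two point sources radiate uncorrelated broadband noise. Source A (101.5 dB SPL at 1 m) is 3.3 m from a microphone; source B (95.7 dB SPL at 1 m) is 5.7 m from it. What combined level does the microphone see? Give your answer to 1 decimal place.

At the listener: L_A = 101.5 − 20·log₁₀(3.3) = 91.13 dB; L_B = 95.7 − 20·log₁₀(5.7) = 80.58 dB.
Combined: 10·log₁₀(10^(91.13/10)+10^(80.58/10)) = 91.5 dB SPL.

91.5 dB SPL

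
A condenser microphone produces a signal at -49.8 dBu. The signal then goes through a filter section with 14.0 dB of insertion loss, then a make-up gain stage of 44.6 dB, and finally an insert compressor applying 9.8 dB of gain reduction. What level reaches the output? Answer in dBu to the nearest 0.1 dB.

Gain stages sum in dB:
-49.8 − 14.0 + 44.6 − 9.8 = -29.0 dBu.

-29.0 dBu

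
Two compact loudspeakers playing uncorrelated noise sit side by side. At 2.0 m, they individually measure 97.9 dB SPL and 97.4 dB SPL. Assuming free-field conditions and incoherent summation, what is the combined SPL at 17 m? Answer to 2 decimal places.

82.08 dB SPL

Combined at 2.0 m: 10·log₁₀(10^(97.9/10)+10^(97.4/10)) = 100.667 dB SPL.
Then apply −20·log₁₀(17/2.0) = -18.588 dB → 82.08 dB SPL.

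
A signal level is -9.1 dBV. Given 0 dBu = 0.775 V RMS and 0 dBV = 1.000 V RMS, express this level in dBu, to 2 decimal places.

The offset between the scales is 20·log₁₀(0.775/1.000) = −2.214 dB.
So dBu = -9.1 + 2.214 = -6.89 dBu.

-6.89 dBu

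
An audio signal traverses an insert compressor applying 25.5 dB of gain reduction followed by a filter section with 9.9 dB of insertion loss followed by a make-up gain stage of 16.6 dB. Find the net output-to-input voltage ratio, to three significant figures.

0.115

Net gain = (−25.5) + (−9.9) + 16.6 = -18.8 dB.
Voltage ratio = 10^(-18.8/20) = 0.115.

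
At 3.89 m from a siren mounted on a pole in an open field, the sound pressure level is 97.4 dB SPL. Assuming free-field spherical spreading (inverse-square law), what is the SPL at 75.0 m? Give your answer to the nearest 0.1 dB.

For a point source in a free field, ΔL = −20·log₁₀(d₂/d₁).
ΔL = −20·log₁₀(75.0/3.89) = -25.70 dB, so L₂ = 97.4 + (-25.70) = 71.7 dB SPL.

71.7 dB SPL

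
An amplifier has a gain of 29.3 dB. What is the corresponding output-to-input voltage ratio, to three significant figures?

29.2

Voltage ratio = 10^(dB/20).
10^(29.3/20) = 10^(1.465) = 29.2.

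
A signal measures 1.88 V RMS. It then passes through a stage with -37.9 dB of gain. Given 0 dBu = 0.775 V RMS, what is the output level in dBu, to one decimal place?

-30.2 dBu

Input level: 20·log₁₀(1.88/0.775) = 7.70 dBu.
Output: 7.70 − 37.9 = -30.2 dBu.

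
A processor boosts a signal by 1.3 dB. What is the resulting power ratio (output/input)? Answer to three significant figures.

Power ratio = 10^(dB/10).
10^(1.3/10) = 10^(0.1300) = 1.35.

1.35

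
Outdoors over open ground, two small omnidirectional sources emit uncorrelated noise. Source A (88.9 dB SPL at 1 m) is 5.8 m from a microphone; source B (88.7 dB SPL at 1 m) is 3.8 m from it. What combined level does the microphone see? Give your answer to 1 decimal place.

78.7 dB SPL

At the listener: L_A = 88.9 − 20·log₁₀(5.8) = 73.63 dB; L_B = 88.7 − 20·log₁₀(3.8) = 77.10 dB.
Combined: 10·log₁₀(10^(73.63/10)+10^(77.10/10)) = 78.7 dB SPL.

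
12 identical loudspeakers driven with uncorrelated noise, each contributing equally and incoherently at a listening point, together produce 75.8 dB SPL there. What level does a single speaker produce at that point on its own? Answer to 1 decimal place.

65.0 dB SPL

12 equal incoherent sources add 10·log₁₀(12) = 10.79 dB over one source.
L_one = 75.8 − 10.79 = 65.0 dB SPL.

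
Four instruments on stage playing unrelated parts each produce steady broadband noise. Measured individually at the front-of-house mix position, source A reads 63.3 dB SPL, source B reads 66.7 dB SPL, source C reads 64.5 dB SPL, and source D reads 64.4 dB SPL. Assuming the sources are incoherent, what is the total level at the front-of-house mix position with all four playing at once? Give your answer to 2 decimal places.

70.93 dB SPL

Incoherent sources sum as intensities:
L_total = 10·log₁₀(10^(63.3/10) + 10^(66.7/10) + 10^(64.5/10) + 10^(64.4/10)) = 10·log₁₀(12390000) = 70.93 dB SPL.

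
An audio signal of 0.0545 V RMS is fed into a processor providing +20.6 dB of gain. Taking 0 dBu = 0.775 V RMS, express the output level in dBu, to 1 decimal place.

Input level: 20·log₁₀(0.0545/0.775) = -23.06 dBu.
Output: -23.06 + 20.6 = -2.5 dBu.

-2.5 dBu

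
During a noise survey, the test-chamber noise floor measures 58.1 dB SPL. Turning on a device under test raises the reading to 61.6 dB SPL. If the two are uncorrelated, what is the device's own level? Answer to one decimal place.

59.0 dB SPL

Background correction is a power subtraction:
L_src = 10·log₁₀(10^(61.6/10) − 10^(58.1/10)) = 10·log₁₀(799800) = 59.0 dB SPL.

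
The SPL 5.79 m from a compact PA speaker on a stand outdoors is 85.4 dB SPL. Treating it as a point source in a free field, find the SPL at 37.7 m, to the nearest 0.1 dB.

69.1 dB SPL

Inverse-square spreading gives ΔL = −20·log₁₀(d₂/d₁).
ΔL = −20·log₁₀(37.7/5.79) = -16.27 dB, so L₂ = 85.4 + (-16.27) = 69.1 dB SPL.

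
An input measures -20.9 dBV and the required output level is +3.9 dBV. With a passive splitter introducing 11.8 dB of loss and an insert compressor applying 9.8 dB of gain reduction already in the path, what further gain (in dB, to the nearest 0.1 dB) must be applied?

46.4 dB

The required make-up gain is the shortfall in the dB sum.
G = +3.9 − (-20.9) + 11.8 + 9.8 = 46.4 dB.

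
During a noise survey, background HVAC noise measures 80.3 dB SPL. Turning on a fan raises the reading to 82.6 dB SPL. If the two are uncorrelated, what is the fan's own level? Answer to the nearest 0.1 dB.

Remove the background by subtracting linear intensities:
L_src = 10·log₁₀(10^(82.6/10) − 10^(80.3/10)) = 10·log₁₀(74820000) = 78.7 dB SPL.

78.7 dB SPL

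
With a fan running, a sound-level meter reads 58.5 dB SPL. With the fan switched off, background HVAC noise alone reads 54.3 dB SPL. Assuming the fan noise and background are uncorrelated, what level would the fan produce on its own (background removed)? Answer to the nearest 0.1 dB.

56.4 dB SPL

Subtract intensities: L_src = 10·log₁₀(10^(L_total/10) − 10^(L_bg/10)).
L_src = 10·log₁₀(10^(58.5/10) − 10^(54.3/10)) = 10·log₁₀(438800) = 56.4 dB SPL.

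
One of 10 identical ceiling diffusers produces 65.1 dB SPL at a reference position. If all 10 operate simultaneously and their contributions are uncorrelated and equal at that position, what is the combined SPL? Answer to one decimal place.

10 equal incoherent sources raise the level by 10·log₁₀(10) = 10.00 dB.
L_total = 65.1 + 10.00 = 75.1 dB SPL.

75.1 dB SPL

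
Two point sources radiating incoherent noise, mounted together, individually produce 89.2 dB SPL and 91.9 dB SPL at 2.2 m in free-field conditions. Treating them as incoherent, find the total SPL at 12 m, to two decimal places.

79.03 dB SPL

Combined at 2.2 m: 10·log₁₀(10^(89.2/10)+10^(91.9/10)) = 93.767 dB SPL.
Then apply −20·log₁₀(12/2.2) = -14.735 dB → 79.03 dB SPL.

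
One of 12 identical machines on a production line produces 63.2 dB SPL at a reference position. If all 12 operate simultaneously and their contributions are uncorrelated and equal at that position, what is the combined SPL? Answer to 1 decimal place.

12 equal incoherent sources raise the level by 10·log₁₀(12) = 10.79 dB.
L_total = 63.2 + 10.79 = 74.0 dB SPL.

74.0 dB SPL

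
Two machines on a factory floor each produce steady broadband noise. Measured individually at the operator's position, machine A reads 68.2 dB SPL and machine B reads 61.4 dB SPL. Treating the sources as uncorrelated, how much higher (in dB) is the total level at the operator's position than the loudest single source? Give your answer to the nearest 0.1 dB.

0.8 dB

Uncorrelated sources add in intensity (power), not in dB.
L_total = 10·log₁₀(10^(68.2/10) + 10^(61.4/10)) = 69.02 dB SPL.
Excess over the loudest (68.2 dB): 69.02 − 68.2 = 0.8 dB.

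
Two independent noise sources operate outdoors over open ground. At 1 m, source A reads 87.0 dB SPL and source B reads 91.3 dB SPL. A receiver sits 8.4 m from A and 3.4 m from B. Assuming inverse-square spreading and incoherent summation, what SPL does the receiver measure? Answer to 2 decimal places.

80.93 dB SPL

At the listener: L_A = 87.0 − 20·log₁₀(8.4) = 68.514 dB; L_B = 91.3 − 20·log₁₀(3.4) = 80.670 dB.
Combined: 10·log₁₀(10^(68.514/10)+10^(80.670/10)) = 80.93 dB SPL.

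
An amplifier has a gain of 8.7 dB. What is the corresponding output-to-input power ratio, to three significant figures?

7.41

Power ratio = 10^(dB/10).
10^(8.7/10) = 10^(0.8700) = 7.41.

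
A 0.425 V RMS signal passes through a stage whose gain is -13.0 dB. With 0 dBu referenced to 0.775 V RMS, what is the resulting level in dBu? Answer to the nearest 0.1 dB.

-18.2 dBu

Input level: 20·log₁₀(0.425/0.775) = -5.22 dBu.
Output: -5.22 − 13.0 = -18.2 dBu.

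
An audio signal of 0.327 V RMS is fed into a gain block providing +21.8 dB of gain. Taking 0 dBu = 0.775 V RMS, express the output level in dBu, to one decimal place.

+14.3 dBu

Input level: 20·log₁₀(0.327/0.775) = -7.50 dBu.
Output: -7.50 + 21.8 = +14.3 dBu.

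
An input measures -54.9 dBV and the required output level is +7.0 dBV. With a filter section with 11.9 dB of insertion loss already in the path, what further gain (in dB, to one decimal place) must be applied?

The required make-up gain is the shortfall in the dB sum.
G = +7.0 − (-54.9) + 11.9 = 73.8 dB.

73.8 dB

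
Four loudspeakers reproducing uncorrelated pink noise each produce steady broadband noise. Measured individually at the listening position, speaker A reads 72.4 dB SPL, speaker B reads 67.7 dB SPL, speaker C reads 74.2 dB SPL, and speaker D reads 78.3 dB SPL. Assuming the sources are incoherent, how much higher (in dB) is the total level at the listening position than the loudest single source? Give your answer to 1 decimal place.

Incoherent sources sum as intensities:
L_total = 10·log₁₀(10^(72.4/10) + 10^(67.7/10) + 10^(74.2/10) + 10^(78.3/10)) = 80.69 dB SPL.
Excess over the loudest (78.3 dB): 80.69 − 78.3 = 2.4 dB.

2.4 dB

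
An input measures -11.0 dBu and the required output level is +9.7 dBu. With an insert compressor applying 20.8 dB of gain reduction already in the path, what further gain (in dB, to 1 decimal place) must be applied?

41.5 dB

The required make-up gain is the shortfall in the dB sum.
G = +9.7 − (-11.0) + 20.8 = 41.5 dB.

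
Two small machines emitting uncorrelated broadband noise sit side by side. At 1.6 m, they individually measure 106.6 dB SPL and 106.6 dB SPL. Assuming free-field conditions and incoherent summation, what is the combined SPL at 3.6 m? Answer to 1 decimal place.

Combined at 1.6 m: 10·log₁₀(10^(106.6/10)+10^(106.6/10)) = 109.61 dB SPL.
Then apply −20·log₁₀(3.6/1.6) = -7.04 dB → 102.6 dB SPL.

102.6 dB SPL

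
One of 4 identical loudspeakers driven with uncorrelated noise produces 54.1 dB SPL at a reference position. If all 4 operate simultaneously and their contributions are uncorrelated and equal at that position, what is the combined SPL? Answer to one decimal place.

60.1 dB SPL

4 equal incoherent sources raise the level by 10·log₁₀(4) = 6.02 dB.
L_total = 54.1 + 6.02 = 60.1 dB SPL.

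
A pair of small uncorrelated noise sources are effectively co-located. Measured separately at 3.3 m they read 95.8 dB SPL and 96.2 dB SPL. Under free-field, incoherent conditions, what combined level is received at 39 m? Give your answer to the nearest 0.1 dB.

Combined at 3.3 m: 10·log₁₀(10^(95.8/10)+10^(96.2/10)) = 99.01 dB SPL.
Then apply −20·log₁₀(39/3.3) = -21.45 dB → 77.6 dB SPL.

77.6 dB SPL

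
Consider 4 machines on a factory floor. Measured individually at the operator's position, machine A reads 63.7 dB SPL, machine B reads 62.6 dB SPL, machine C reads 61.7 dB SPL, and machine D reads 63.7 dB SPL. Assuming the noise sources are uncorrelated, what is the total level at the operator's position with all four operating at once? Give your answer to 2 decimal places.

69.02 dB SPL

Uncorrelated sources add in intensity (power), not in dB.
L_total = 10·log₁₀(10^(63.7/10) + 10^(62.6/10) + 10^(61.7/10) + 10^(63.7/10)) = 10·log₁₀(7987000) = 69.02 dB SPL.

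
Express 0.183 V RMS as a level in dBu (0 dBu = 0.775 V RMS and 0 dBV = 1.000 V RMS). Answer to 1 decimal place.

-12.5 dBu

dBu = 20·log₁₀(V / 0.775 V).
20·log₁₀(0.183/0.775) = -12.5 dBu.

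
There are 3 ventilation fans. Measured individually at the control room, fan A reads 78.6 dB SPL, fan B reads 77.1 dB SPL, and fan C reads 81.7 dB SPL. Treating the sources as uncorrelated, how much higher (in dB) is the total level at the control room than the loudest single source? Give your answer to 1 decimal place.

Add the sources as powers (linear), then convert back to dB:
L_total = 10·log₁₀(10^(78.6/10) + 10^(77.1/10) + 10^(81.7/10)) = 84.34 dB SPL.
Excess over the loudest (81.7 dB): 84.34 − 81.7 = 2.6 dB.

2.6 dB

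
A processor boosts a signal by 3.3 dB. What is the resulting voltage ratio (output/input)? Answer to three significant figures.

Voltage ratio = 10^(dB/20).
10^(3.3/20) = 10^(0.1650) = 1.46.

1.46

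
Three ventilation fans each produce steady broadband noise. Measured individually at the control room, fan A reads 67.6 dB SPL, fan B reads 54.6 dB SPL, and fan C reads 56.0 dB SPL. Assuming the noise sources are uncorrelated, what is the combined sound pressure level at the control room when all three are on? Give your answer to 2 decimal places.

68.09 dB SPL

Incoherent sources sum as intensities:
L_total = 10·log₁₀(10^(67.6/10) + 10^(54.6/10) + 10^(56.0/10)) = 10·log₁₀(6441000) = 68.09 dB SPL.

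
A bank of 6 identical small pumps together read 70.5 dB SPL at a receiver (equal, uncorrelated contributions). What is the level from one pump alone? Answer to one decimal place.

6 equal incoherent sources add 10·log₁₀(6) = 7.78 dB over one source.
L_one = 70.5 − 7.78 = 62.7 dB SPL.

62.7 dB SPL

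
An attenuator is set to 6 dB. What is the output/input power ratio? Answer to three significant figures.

0.251

Power ratio = 10^(dB/10).
10^(-6/10) = 10^(-0.6000) = 0.251.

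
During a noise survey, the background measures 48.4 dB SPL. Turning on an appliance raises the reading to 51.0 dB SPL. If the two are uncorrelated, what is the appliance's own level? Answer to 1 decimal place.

47.5 dB SPL

Remove the background by subtracting linear intensities:
L_src = 10·log₁₀(10^(51.0/10) − 10^(48.4/10)) = 10·log₁₀(56710) = 47.5 dB SPL.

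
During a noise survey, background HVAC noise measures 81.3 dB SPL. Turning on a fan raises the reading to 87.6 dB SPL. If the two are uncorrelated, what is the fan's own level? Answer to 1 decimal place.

86.4 dB SPL

Background correction is a power subtraction:
L_src = 10·log₁₀(10^(87.6/10) − 10^(81.3/10)) = 10·log₁₀(440500000) = 86.4 dB SPL.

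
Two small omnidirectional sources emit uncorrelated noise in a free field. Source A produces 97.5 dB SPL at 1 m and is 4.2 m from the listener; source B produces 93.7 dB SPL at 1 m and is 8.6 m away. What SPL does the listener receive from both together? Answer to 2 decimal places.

At the listener: L_A = 97.5 − 20·log₁₀(4.2) = 85.035 dB; L_B = 93.7 − 20·log₁₀(8.6) = 75.010 dB.
Combined: 10·log₁₀(10^(85.035/10)+10^(75.010/10)) = 85.45 dB SPL.

85.45 dB SPL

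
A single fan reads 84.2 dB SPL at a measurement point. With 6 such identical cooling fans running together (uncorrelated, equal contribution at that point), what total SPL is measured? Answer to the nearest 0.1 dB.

92.0 dB SPL

6 equal incoherent sources raise the level by 10·log₁₀(6) = 7.78 dB.
L_total = 84.2 + 7.78 = 92.0 dB SPL.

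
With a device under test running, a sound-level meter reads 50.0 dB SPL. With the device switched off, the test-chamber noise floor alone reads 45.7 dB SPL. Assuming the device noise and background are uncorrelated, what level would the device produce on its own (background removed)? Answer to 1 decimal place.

Subtract intensities: L_src = 10·log₁₀(10^(L_total/10) − 10^(L_bg/10)).
L_src = 10·log₁₀(10^(50.0/10) − 10^(45.7/10)) = 10·log₁₀(62850) = 48.0 dB SPL.

48.0 dB SPL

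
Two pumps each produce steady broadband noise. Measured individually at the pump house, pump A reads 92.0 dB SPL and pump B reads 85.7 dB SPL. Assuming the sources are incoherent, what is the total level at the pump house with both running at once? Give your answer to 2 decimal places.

92.91 dB SPL

Uncorrelated sources add in intensity (power), not in dB.
L_total = 10·log₁₀(10^(92.0/10) + 10^(85.7/10)) = 10·log₁₀(1956000000) = 92.91 dB SPL.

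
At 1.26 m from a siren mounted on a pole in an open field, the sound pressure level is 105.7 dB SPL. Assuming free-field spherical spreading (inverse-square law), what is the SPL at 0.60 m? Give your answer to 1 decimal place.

For a point source in a free field, ΔL = −20·log₁₀(d₂/d₁).
ΔL = −20·log₁₀(0.60/1.26) = 6.44 dB, so L₂ = 105.7 + (6.44) = 112.1 dB SPL.

112.1 dB SPL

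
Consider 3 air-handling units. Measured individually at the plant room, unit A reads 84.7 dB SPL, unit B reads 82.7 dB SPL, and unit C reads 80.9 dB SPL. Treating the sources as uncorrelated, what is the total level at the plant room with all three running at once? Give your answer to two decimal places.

87.81 dB SPL

Incoherent sources sum as intensities:
L_total = 10·log₁₀(10^(84.7/10) + 10^(82.7/10) + 10^(80.9/10)) = 10·log₁₀(604400000) = 87.81 dB SPL.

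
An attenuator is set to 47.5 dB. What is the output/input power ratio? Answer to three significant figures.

Power ratio = 10^(dB/10).
10^(-47.5/10) = 10^(-4.750) = 0.0000178.

0.0000178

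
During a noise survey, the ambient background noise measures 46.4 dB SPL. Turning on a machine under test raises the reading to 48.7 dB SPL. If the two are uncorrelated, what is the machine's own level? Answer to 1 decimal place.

44.8 dB SPL

Remove the background by subtracting linear intensities:
L_src = 10·log₁₀(10^(48.7/10) − 10^(46.4/10)) = 10·log₁₀(30480) = 44.8 dB SPL.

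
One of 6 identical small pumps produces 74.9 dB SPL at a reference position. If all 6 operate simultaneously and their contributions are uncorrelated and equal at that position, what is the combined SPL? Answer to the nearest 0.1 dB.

6 equal incoherent sources raise the level by 10·log₁₀(6) = 7.78 dB.
L_total = 74.9 + 7.78 = 82.7 dB SPL.

82.7 dB SPL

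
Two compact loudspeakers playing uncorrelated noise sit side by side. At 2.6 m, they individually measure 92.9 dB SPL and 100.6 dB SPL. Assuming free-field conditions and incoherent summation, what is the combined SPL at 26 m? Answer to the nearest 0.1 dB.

81.3 dB SPL

Combined at 2.6 m: 10·log₁₀(10^(92.9/10)+10^(100.6/10)) = 101.28 dB SPL.
Then apply −20·log₁₀(26/2.6) = -20.00 dB → 81.3 dB SPL.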